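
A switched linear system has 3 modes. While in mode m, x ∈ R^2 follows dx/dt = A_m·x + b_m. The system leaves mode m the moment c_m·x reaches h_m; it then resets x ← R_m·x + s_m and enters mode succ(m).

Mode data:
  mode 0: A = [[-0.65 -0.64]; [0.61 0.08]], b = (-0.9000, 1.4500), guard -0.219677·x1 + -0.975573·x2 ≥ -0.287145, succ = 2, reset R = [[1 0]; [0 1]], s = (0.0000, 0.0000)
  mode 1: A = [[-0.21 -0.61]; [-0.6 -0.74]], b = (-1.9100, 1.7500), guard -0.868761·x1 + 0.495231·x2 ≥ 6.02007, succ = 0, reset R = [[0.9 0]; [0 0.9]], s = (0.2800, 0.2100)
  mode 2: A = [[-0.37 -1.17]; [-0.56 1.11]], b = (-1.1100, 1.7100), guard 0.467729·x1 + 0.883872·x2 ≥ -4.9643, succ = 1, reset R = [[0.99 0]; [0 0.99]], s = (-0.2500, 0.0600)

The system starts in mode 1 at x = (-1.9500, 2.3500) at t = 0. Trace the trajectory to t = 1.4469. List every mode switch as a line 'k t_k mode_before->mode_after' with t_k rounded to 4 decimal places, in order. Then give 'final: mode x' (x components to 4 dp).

Mode 1: guard c·x = 6.0201 hit at Δt = 0.9296 (t = 0.9296), x⁻ = (-4.7800, 3.7707) → reset → x⁺ = (-4.0220, 3.6036), jump to mode 0
Mode 0: flow for 0.5173 to horizon, guard not reached → x = (-4.2223, 3.1883)

1 0.9296 1->0
final: 0 -4.2223 3.1883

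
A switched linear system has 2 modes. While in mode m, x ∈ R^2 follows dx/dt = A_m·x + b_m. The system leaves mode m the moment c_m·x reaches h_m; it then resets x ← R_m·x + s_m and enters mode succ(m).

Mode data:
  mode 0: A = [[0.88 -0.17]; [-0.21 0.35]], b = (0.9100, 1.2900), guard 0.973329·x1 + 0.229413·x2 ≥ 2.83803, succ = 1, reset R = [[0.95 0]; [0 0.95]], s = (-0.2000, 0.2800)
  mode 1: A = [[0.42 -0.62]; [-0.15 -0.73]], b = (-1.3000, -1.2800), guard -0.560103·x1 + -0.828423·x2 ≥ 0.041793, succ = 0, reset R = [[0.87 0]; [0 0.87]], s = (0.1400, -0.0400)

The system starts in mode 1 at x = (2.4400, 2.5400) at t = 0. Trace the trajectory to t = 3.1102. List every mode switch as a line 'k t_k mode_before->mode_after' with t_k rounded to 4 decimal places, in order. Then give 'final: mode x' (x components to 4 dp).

Mode 1: guard c·x = 0.0418 hit at Δt = 1.5328 (t = 1.5328), x⁻ = (0.7056, -0.5275) → reset → x⁺ = (0.7538, -0.4989), jump to mode 0
Mode 0: guard c·x = 2.8380 hit at Δt = 0.8715 (t = 2.4043), x⁻ = (2.8475, 0.2899) → reset → x⁺ = (2.5051, 0.5554), jump to mode 1
Mode 1: flow for 0.7059 to horizon, guard not reached → x = (2.3164, -0.5702)

1 1.5328 1->0
2 2.4043 0->1
final: 1 2.3164 -0.5702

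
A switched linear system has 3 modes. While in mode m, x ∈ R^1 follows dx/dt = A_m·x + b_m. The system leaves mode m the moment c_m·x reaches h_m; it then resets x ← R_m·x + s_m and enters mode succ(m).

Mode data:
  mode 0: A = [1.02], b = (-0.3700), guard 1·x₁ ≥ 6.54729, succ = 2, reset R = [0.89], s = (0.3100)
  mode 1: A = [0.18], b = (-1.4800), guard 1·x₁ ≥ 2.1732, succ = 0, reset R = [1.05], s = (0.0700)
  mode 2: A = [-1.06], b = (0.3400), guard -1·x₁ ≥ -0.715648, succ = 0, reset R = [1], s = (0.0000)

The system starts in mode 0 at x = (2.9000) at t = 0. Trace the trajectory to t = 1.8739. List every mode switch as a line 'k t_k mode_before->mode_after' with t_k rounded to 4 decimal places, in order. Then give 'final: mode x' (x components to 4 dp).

Mode 0: guard c·x = 6.5473 hit at Δt = 0.8735 (t = 0.8735), x⁻ = (6.5473) → reset → x⁺ = (6.1371), jump to mode 2
Mode 2: flow for 1.0004 to horizon, guard not reached → x = (2.3350)

1 0.8735 0->2
final: 2 2.3350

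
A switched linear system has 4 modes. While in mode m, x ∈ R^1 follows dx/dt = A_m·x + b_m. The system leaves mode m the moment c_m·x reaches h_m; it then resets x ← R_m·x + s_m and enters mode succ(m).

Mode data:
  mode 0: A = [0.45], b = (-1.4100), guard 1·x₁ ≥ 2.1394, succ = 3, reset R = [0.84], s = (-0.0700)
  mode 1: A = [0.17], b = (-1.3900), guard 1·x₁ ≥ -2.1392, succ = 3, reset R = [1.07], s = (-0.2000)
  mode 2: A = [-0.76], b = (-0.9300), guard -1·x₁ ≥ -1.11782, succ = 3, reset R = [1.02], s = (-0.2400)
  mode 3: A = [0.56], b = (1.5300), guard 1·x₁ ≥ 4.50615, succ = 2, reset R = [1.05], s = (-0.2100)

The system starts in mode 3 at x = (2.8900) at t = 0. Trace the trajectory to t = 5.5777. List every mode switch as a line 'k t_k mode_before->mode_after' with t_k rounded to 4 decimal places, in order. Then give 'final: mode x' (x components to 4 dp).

1 0.4512 3->2
2 1.6322 2->3
3 2.8635 3->2
4 4.0445 2->3
5 5.2758 3->2
final: 2 3.3434

Mode 3: guard c·x = 4.5061 hit at Δt = 0.4512 (t = 0.4512), x⁻ = (4.5061) → reset → x⁺ = (4.5215), jump to mode 2
Mode 2: guard c·x = -1.1178 hit at Δt = 1.1810 (t = 1.6322), x⁻ = (1.1178) → reset → x⁺ = (0.9002), jump to mode 3
Mode 3: guard c·x = 4.5061 hit at Δt = 1.2313 (t = 2.8635), x⁻ = (4.5061) → reset → x⁺ = (4.5215), jump to mode 2
Mode 2: guard c·x = -1.1178 hit at Δt = 1.1810 (t = 4.0445), x⁻ = (1.1178) → reset → x⁺ = (0.9002), jump to mode 3
Mode 3: guard c·x = 4.5061 hit at Δt = 1.2313 (t = 5.2758), x⁻ = (4.5062) → reset → x⁺ = (4.5215), jump to mode 2
Mode 2: flow for 0.3019 to horizon, guard not reached → x = (3.3434)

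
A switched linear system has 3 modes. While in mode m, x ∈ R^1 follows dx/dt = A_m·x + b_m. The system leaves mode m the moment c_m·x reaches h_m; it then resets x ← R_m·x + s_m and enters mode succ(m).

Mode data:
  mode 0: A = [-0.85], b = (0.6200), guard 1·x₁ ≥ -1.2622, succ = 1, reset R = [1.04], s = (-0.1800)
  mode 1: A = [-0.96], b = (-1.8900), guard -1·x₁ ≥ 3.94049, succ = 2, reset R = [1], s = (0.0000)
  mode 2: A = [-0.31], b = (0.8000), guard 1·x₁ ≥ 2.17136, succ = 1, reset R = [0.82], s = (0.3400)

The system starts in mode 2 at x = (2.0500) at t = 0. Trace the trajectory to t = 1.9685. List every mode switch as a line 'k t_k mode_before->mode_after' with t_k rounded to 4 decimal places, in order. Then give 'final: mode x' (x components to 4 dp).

1 0.8377 2->1
final: 1 -0.5878

Mode 2: guard c·x = 2.1714 hit at Δt = 0.8377 (t = 0.8377), x⁻ = (2.1714) → reset → x⁺ = (2.1205), jump to mode 1
Mode 1: flow for 1.1308 to horizon, guard not reached → x = (-0.5878)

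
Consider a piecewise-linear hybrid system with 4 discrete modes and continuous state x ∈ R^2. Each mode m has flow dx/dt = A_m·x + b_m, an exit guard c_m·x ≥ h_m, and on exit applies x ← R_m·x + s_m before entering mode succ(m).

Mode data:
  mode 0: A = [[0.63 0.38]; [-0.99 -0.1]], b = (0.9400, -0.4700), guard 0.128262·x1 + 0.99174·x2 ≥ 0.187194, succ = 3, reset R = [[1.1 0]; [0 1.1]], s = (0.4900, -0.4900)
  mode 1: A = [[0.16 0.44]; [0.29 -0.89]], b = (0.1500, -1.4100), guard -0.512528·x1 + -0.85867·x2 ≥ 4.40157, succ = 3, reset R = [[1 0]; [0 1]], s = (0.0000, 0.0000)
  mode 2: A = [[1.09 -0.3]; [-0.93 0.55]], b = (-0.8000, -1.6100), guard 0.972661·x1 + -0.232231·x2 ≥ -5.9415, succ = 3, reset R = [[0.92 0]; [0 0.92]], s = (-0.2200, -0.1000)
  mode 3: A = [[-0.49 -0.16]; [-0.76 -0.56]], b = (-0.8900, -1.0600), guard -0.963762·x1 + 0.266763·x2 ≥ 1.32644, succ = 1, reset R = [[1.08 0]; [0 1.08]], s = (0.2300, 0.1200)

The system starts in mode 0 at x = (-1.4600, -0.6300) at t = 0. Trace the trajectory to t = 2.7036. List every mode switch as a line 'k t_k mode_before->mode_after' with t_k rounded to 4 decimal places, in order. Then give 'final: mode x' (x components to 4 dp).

Mode 0: guard c·x = 0.1872 hit at Δt = 0.9717 (t = 0.9717), x⁻ = (-1.5200, 0.3853) → reset → x⁺ = (-1.1820, -0.0661), jump to mode 3
Mode 3: guard c·x = 1.3264 hit at Δt = 0.9135 (t = 1.8852), x⁻ = (-1.4002, -0.0865) → reset → x⁺ = (-1.2823, 0.0266), jump to mode 1
Mode 1: flow for 0.8184 to horizon, guard not reached → x = (-1.5440, -1.0418)

1 0.9717 0->3
2 1.8852 3->1
final: 1 -1.5440 -1.0418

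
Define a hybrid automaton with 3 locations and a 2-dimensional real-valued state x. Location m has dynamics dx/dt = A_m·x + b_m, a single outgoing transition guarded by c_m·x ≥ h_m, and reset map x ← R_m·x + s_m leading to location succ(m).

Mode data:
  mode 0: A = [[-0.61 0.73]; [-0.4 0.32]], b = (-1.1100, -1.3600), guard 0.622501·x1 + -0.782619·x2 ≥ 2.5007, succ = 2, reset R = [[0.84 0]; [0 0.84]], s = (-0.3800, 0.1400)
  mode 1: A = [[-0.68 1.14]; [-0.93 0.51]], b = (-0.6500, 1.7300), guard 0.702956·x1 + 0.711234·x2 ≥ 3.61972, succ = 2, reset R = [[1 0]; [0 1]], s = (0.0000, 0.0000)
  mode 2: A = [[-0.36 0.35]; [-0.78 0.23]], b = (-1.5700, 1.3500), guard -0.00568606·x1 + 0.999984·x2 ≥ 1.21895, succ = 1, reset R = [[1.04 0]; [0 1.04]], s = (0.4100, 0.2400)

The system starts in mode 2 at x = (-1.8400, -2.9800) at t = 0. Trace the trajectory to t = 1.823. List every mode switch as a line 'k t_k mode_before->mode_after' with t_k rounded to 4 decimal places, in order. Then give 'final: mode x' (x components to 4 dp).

1 1.3072 2->1
final: 1 -0.8667 4.0368

Mode 2: guard c·x = 1.2189 hit at Δt = 1.3072 (t = 1.3072), x⁻ = (-3.1291, 1.2012) → reset → x⁺ = (-2.8442, 1.4892), jump to mode 1
Mode 1: flow for 0.5158 to horizon, guard not reached → x = (-0.8667, 4.0368)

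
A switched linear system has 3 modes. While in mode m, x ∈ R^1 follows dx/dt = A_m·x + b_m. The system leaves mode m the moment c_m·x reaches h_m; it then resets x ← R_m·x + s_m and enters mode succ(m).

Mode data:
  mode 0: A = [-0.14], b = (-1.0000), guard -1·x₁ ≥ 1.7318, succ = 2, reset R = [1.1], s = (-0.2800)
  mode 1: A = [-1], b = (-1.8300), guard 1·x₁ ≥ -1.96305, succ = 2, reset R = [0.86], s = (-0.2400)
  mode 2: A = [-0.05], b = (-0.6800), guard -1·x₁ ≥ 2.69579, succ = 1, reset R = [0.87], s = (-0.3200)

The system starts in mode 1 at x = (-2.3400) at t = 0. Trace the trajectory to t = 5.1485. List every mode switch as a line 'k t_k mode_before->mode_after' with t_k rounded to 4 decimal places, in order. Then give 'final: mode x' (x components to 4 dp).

Mode 1: guard c·x = -1.9630 hit at Δt = 1.3437 (t = 1.3437), x⁻ = (-1.9631) → reset → x⁺ = (-1.9282), jump to mode 2
Mode 2: guard c·x = 2.6958 hit at Δt = 1.3605 (t = 2.7042), x⁻ = (-2.6958) → reset → x⁺ = (-2.6653), jump to mode 1
Mode 1: guard c·x = -1.9630 hit at Δt = 1.8371 (t = 4.5413), x⁻ = (-1.9631) → reset → x⁺ = (-1.9282), jump to mode 2
Mode 2: flow for 0.6072 to horizon, guard not reached → x = (-2.2773)

1 1.3437 1->2
2 2.7042 2->1
3 4.5413 1->2
final: 2 -2.2773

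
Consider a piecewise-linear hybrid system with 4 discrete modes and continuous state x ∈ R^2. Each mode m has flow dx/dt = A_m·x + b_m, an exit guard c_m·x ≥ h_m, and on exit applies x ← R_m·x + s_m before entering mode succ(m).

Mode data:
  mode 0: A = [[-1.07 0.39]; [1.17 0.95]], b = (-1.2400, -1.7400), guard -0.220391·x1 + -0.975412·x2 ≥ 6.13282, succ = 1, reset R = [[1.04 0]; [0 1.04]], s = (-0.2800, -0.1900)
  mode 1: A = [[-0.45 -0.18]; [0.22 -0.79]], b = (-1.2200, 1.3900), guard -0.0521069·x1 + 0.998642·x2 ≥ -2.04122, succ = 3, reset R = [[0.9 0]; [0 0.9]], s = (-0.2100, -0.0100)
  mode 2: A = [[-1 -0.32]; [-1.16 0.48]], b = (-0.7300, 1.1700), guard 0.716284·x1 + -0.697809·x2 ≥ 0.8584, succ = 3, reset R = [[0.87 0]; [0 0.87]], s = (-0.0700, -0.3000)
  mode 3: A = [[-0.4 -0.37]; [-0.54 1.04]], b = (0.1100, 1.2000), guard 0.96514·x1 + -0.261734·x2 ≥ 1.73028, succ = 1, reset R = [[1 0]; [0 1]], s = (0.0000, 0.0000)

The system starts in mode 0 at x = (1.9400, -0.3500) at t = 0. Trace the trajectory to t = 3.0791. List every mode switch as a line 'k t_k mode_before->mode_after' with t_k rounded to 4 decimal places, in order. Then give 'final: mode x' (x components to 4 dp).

1 1.5894 0->1
2 2.6095 1->3
final: 3 -0.9725 -1.9799

Mode 0: guard c·x = 6.1328 hit at Δt = 1.5894 (t = 1.5894), x⁻ = (-1.4188, -5.9668) → reset → x⁺ = (-1.7555, -6.3955), jump to mode 1
Mode 1: guard c·x = -2.0412 hit at Δt = 1.0201 (t = 2.6095), x⁻ = (-1.5449, -2.1246) → reset → x⁺ = (-1.6004, -1.9221), jump to mode 3
Mode 3: flow for 0.4696 to horizon, guard not reached → x = (-0.9725, -1.9799)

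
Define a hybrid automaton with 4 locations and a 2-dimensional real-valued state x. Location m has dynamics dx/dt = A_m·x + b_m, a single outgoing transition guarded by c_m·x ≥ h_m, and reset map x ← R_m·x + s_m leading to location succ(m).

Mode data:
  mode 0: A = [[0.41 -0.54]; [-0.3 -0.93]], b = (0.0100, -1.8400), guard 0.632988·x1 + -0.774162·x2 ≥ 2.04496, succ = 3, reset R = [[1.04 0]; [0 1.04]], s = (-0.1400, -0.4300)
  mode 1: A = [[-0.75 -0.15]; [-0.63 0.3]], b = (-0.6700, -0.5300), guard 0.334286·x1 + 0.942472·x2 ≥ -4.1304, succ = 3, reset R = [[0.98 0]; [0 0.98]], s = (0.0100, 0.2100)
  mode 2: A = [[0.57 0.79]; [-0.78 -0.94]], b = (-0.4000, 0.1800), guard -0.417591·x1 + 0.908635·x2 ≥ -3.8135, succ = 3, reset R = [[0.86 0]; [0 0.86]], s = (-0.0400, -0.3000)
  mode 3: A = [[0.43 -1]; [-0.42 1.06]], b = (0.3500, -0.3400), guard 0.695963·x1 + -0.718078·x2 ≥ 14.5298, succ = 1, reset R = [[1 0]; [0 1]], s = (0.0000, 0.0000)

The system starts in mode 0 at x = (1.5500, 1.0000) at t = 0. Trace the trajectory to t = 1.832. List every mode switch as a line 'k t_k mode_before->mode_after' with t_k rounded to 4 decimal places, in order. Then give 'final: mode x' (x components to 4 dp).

Mode 0: guard c·x = 2.0450 hit at Δt = 0.8040 (t = 0.8040), x⁻ = (2.1597, -0.8757) → reset → x⁺ = (2.1060, -1.3407), jump to mode 3
Mode 3: flow for 1.0280 to horizon, guard not reached → x = (8.2862, -7.6960)

1 0.8040 0->3
final: 3 8.2862 -7.6960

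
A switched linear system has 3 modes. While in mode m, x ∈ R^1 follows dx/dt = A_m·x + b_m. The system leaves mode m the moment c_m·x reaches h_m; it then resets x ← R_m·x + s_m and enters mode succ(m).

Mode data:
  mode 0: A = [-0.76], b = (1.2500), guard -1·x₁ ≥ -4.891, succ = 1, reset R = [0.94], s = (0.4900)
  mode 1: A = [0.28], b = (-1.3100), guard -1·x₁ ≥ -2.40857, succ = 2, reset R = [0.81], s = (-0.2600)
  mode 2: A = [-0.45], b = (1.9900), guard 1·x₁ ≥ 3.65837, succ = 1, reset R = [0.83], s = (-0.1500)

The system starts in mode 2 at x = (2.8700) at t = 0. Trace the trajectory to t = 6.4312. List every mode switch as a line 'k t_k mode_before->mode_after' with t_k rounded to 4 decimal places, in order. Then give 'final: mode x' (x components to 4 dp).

Mode 2: guard c·x = 3.6584 hit at Δt = 1.5757 (t = 1.5757), x⁻ = (3.6584) → reset → x⁺ = (2.8864), jump to mode 1
Mode 1: guard c·x = -2.4086 hit at Δt = 0.8442 (t = 2.4199), x⁻ = (2.4086) → reset → x⁺ = (1.6909), jump to mode 2
Mode 2: guard c·x = 3.6584 hit at Δt = 2.8314 (t = 5.2514), x⁻ = (3.6584) → reset → x⁺ = (2.8864), jump to mode 1
Mode 1: guard c·x = -2.4086 hit at Δt = 0.8442 (t = 6.0956), x⁻ = (2.4086) → reset → x⁺ = (1.6909), jump to mode 2
Mode 2: flow for 0.3356 to horizon, guard not reached → x = (2.0738)

1 1.5757 2->1
2 2.4199 1->2
3 5.2514 2->1
4 6.0956 1->2
final: 2 2.0738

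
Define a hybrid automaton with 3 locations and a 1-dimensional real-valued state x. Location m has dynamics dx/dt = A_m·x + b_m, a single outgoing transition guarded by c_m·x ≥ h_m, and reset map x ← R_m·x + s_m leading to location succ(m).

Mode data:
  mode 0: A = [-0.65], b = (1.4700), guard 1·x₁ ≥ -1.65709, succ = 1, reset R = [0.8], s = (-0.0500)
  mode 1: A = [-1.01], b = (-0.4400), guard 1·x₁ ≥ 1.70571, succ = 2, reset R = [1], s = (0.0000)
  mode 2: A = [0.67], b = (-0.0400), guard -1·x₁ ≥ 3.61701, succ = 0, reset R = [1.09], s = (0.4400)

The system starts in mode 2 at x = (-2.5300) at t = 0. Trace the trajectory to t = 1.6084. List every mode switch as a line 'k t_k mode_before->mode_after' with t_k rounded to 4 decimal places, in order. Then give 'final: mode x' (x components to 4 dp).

1 0.5231 2->0
2 1.1168 0->1
final: 1 -1.0078

Mode 2: guard c·x = 3.6170 hit at Δt = 0.5231 (t = 0.5231), x⁻ = (-3.6170) → reset → x⁺ = (-3.5025), jump to mode 0
Mode 0: guard c·x = -1.6571 hit at Δt = 0.5937 (t = 1.1168), x⁻ = (-1.6571) → reset → x⁺ = (-1.3757), jump to mode 1
Mode 1: flow for 0.4916 to horizon, guard not reached → x = (-1.0078)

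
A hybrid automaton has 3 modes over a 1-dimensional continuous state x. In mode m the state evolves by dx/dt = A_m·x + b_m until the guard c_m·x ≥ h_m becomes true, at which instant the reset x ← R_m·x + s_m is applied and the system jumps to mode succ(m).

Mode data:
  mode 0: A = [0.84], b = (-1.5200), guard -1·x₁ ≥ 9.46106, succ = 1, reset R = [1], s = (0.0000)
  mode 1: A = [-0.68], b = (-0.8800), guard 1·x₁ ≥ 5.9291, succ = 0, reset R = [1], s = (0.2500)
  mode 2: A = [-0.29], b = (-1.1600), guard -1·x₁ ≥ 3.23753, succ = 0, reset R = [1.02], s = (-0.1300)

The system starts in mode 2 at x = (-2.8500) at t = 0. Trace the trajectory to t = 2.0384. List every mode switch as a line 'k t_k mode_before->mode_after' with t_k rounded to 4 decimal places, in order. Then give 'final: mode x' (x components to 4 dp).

1 1.4171 2->0
final: 0 -7.0242

Mode 2: guard c·x = 3.2375 hit at Δt = 1.4171 (t = 1.4171), x⁻ = (-3.2375) → reset → x⁺ = (-3.4323), jump to mode 0
Mode 0: flow for 0.6213 to horizon, guard not reached → x = (-7.0242)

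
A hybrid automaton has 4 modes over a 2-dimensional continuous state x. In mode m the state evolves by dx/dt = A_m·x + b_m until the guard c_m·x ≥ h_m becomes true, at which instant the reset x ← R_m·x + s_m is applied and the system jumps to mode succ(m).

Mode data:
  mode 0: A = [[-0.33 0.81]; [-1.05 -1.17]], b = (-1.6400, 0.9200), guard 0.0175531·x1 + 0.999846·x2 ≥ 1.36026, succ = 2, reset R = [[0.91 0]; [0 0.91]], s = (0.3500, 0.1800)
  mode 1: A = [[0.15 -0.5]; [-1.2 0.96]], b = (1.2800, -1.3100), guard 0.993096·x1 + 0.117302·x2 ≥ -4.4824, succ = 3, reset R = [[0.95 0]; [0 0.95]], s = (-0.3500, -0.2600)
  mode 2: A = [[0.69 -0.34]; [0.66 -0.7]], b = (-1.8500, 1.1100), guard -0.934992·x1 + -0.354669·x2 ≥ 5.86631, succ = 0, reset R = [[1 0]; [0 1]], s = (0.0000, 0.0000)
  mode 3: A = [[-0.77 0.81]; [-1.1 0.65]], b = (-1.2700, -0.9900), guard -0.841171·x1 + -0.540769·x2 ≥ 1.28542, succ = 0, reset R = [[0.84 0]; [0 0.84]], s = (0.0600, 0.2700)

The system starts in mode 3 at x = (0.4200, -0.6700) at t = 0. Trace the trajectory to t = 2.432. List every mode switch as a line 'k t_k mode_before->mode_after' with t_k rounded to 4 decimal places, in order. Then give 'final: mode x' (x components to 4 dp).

1 0.4897 3->0
2 1.7886 0->2
final: 2 -3.5590 0.6906

Mode 3: guard c·x = 1.2854 hit at Δt = 0.4897 (t = 0.4897), x⁻ = (-0.5965, -1.4491) → reset → x⁺ = (-0.4411, -0.9473), jump to mode 0
Mode 0: guard c·x = 1.3603 hit at Δt = 1.2989 (t = 1.7886), x⁻ = (-1.6135, 1.3888) → reset → x⁺ = (-1.1183, 1.4438), jump to mode 2
Mode 2: flow for 0.6434 to horizon, guard not reached → x = (-3.5590, 0.6906)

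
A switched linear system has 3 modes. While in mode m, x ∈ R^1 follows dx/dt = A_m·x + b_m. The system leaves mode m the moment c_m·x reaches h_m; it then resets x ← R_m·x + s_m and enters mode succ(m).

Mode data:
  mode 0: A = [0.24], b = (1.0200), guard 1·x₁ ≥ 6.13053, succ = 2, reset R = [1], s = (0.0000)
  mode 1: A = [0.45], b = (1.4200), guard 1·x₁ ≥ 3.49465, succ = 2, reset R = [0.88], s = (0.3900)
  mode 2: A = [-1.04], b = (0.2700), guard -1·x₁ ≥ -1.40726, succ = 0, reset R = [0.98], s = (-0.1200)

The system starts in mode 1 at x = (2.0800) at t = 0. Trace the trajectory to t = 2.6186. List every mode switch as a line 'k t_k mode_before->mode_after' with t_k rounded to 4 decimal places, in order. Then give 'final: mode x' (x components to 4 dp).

1 0.5315 1->2
2 1.5192 2->0
final: 0 2.9225

Mode 1: guard c·x = 3.4947 hit at Δt = 0.5315 (t = 0.5315), x⁻ = (3.4947) → reset → x⁺ = (3.4653), jump to mode 2
Mode 2: guard c·x = -1.4073 hit at Δt = 0.9877 (t = 1.5192), x⁻ = (1.4073) → reset → x⁺ = (1.2591), jump to mode 0
Mode 0: flow for 1.0994 to horizon, guard not reached → x = (2.9225)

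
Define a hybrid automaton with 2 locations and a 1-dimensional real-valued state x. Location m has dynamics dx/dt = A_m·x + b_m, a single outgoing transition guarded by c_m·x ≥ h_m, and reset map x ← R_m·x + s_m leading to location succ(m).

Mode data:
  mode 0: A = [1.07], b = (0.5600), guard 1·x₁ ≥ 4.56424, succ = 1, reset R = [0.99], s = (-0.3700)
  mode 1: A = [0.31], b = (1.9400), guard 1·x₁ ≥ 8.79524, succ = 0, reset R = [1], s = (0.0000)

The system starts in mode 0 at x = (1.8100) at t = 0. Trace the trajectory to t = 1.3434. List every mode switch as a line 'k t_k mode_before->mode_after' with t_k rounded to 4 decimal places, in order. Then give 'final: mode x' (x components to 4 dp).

1 0.7285 0->1
final: 1 6.3340

Mode 0: guard c·x = 4.5642 hit at Δt = 0.7285 (t = 0.7285), x⁻ = (4.5642) → reset → x⁺ = (4.1486), jump to mode 1
Mode 1: flow for 0.6149 to horizon, guard not reached → x = (6.3340)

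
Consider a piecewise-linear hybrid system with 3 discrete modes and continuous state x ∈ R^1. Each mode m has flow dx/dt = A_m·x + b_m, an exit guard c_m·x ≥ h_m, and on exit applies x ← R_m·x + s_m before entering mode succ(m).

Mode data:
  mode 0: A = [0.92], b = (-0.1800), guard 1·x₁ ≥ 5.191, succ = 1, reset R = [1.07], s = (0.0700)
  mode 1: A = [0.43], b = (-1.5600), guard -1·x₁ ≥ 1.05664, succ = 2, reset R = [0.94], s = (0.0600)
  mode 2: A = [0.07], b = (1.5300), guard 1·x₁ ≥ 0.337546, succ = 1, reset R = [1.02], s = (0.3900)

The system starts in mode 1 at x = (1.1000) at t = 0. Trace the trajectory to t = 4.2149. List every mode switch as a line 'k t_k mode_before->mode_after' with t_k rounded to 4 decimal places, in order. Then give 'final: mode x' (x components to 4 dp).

1 1.4346 1->2
2 2.2769 2->1
3 3.3973 1->2
final: 2 0.2992

Mode 1: guard c·x = 1.0566 hit at Δt = 1.4346 (t = 1.4346), x⁻ = (-1.0566) → reset → x⁺ = (-0.9332), jump to mode 2
Mode 2: guard c·x = 0.3375 hit at Δt = 0.8423 (t = 2.2769), x⁻ = (0.3375) → reset → x⁺ = (0.7343), jump to mode 1
Mode 1: guard c·x = 1.0566 hit at Δt = 1.1204 (t = 3.3973), x⁻ = (-1.0566) → reset → x⁺ = (-0.9332), jump to mode 2
Mode 2: flow for 0.8176 to horizon, guard not reached → x = (0.2992)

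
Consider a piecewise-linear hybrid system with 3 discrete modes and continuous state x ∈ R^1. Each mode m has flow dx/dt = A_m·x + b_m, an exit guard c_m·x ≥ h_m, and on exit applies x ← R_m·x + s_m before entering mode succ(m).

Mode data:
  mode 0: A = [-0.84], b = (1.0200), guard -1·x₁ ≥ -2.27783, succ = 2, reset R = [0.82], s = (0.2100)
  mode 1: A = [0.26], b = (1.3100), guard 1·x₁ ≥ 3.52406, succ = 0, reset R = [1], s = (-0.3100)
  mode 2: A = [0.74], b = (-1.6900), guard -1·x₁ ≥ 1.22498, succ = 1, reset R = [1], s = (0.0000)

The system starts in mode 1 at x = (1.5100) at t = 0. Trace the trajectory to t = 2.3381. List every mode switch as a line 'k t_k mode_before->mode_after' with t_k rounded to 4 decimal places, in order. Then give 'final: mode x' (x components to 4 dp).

Mode 1: guard c·x = 3.5241 hit at Δt = 1.0314 (t = 1.0314), x⁻ = (3.5241) → reset → x⁺ = (3.2141), jump to mode 0
Mode 0: guard c·x = -2.2778 hit at Δt = 0.7517 (t = 1.7831), x⁻ = (2.2778) → reset → x⁺ = (2.0778), jump to mode 2
Mode 2: flow for 0.5550 to horizon, guard not reached → x = (1.9732)

1 1.0314 1->0
2 1.7831 0->2
final: 2 1.9732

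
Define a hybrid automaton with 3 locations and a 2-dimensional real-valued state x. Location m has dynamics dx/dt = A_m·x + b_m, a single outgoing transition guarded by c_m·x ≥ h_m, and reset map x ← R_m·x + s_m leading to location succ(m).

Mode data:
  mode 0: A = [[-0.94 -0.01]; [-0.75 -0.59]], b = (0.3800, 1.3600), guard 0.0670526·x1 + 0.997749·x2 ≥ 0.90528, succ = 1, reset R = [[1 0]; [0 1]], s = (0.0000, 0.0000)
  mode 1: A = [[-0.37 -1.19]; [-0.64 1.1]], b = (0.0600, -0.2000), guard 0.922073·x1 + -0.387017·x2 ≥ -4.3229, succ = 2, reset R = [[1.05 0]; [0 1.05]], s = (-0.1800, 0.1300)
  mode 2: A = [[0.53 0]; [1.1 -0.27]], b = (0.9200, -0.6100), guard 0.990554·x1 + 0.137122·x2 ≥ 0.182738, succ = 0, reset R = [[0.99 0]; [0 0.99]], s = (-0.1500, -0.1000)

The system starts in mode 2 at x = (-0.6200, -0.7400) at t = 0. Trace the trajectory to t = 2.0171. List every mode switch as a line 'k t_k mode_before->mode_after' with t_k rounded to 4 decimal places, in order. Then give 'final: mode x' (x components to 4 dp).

Mode 2: guard c·x = 0.1827 hit at Δt = 1.1970 (t = 1.1970), x⁻ = (0.3685, -1.3296) → reset → x⁺ = (0.2149, -1.4163), jump to mode 0
Mode 0: flow for 0.8201 to horizon, guard not reached → x = (0.3203, -0.1250)

1 1.1970 2->0
final: 0 0.3203 -0.1250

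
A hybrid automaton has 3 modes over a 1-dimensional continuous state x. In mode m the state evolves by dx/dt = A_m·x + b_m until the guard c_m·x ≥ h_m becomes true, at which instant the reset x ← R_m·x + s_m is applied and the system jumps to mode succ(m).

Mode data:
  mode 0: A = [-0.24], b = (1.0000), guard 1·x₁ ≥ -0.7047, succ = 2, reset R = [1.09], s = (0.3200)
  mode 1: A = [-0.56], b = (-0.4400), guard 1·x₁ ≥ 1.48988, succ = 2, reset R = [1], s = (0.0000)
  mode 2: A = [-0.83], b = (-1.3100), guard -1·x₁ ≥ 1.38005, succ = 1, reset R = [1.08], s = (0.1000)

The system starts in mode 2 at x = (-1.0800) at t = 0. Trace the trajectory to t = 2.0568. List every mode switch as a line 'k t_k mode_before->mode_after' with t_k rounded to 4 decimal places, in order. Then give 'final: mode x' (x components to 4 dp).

Mode 2: guard c·x = 1.3800 hit at Δt = 1.1104 (t = 1.1104), x⁻ = (-1.3800) → reset → x⁺ = (-1.3905), jump to mode 1
Mode 1: flow for 0.9464 to horizon, guard not reached → x = (-1.1417)

1 1.1104 2->1
final: 1 -1.1417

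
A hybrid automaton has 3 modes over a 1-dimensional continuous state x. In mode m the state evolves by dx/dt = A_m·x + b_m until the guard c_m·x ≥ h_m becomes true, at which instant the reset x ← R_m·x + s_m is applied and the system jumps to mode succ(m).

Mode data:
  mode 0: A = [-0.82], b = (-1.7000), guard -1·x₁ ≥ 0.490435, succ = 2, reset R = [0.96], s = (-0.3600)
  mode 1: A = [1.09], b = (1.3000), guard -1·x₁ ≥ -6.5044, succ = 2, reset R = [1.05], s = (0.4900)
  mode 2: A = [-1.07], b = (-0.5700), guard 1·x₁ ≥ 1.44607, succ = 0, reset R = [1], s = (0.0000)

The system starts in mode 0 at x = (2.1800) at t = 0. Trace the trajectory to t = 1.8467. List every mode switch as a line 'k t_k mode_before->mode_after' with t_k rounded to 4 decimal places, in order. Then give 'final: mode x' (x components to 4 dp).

1 1.2055 0->2
final: 2 -0.6828

Mode 0: guard c·x = 0.4904 hit at Δt = 1.2055 (t = 1.2055), x⁻ = (-0.4904) → reset → x⁺ = (-0.8308), jump to mode 2
Mode 2: flow for 0.6412 to horizon, guard not reached → x = (-0.6828)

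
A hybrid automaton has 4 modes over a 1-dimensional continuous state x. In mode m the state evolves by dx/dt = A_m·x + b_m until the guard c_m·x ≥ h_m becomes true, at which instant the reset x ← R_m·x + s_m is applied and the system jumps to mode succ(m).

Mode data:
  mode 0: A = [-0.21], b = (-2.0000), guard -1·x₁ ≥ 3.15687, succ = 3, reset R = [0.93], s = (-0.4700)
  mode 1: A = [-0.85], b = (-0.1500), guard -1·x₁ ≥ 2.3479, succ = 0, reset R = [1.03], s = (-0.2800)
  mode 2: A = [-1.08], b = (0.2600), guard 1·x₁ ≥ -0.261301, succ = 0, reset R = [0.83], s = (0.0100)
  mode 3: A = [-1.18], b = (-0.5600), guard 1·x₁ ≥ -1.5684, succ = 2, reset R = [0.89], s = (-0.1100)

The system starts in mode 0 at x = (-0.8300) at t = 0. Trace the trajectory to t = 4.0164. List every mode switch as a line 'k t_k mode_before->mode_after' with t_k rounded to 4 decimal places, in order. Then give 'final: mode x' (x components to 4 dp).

Mode 0: guard c·x = 3.1569 hit at Δt = 1.4833 (t = 1.4833), x⁻ = (-3.1569) → reset → x⁺ = (-3.4059), jump to mode 3
Mode 3: guard c·x = -1.5684 hit at Δt = 0.8354 (t = 2.3187), x⁻ = (-1.5684) → reset → x⁺ = (-1.5059), jump to mode 2
Mode 2: guard c·x = -0.2613 hit at Δt = 1.1544 (t = 3.4731), x⁻ = (-0.2613) → reset → x⁺ = (-0.2069), jump to mode 0
Mode 0: flow for 0.5433 to horizon, guard not reached → x = (-1.2115)

1 1.4833 0->3
2 2.3187 3->2
3 3.4731 2->0
final: 0 -1.2115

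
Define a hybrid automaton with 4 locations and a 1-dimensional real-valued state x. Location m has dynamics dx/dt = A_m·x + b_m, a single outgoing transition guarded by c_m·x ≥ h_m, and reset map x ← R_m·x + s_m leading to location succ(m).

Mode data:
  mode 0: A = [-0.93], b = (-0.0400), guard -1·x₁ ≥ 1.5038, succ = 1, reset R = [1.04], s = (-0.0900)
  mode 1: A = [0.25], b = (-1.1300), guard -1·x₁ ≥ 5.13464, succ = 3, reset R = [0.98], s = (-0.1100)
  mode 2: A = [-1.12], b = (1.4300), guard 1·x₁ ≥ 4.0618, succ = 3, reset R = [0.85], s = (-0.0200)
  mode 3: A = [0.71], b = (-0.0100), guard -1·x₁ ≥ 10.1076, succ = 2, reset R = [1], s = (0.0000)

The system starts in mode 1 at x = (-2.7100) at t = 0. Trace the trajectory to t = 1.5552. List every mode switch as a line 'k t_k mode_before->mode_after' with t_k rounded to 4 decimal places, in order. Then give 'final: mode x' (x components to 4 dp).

Mode 1: guard c·x = 5.1346 hit at Δt = 1.1568 (t = 1.1568), x⁻ = (-5.1346) → reset → x⁺ = (-5.1419), jump to mode 3
Mode 3: flow for 0.3984 to horizon, guard not reached → x = (-6.8276)

1 1.1568 1->3
final: 3 -6.8276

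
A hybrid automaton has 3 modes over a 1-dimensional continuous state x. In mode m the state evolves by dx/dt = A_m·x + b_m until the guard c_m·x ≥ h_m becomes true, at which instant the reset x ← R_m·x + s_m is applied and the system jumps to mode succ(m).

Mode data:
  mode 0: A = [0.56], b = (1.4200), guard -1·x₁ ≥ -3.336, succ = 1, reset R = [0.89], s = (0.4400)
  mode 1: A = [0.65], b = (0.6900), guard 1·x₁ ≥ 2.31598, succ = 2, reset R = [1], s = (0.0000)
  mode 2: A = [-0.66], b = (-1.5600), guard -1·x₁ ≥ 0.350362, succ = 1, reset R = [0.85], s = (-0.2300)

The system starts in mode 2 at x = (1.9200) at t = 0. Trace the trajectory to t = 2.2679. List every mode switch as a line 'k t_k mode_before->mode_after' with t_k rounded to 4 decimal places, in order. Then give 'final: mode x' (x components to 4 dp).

Mode 2: guard c·x = 0.3504 hit at Δt = 1.1440 (t = 1.1440), x⁻ = (-0.3504) → reset → x⁺ = (-0.5278), jump to mode 1
Mode 1: flow for 1.1239 to horizon, guard not reached → x = (0.0466)

1 1.1440 2->1
final: 1 0.0466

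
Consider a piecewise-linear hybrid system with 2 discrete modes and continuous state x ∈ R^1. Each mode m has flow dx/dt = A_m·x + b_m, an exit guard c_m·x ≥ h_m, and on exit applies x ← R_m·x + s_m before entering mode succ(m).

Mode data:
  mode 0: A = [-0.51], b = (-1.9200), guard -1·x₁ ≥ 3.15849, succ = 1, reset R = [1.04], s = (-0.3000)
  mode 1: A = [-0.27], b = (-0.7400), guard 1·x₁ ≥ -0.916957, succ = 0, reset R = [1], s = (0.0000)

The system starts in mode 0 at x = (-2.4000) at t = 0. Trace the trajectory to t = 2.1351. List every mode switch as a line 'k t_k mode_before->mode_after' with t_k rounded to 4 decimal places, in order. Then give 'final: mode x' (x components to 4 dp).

Mode 0: guard c·x = 3.1585 hit at Δt = 1.5911 (t = 1.5911), x⁻ = (-3.1585) → reset → x⁺ = (-3.5848), jump to mode 1
Mode 1: flow for 0.5440 to horizon, guard not reached → x = (-3.4695)

1 1.5911 0->1
final: 1 -3.4695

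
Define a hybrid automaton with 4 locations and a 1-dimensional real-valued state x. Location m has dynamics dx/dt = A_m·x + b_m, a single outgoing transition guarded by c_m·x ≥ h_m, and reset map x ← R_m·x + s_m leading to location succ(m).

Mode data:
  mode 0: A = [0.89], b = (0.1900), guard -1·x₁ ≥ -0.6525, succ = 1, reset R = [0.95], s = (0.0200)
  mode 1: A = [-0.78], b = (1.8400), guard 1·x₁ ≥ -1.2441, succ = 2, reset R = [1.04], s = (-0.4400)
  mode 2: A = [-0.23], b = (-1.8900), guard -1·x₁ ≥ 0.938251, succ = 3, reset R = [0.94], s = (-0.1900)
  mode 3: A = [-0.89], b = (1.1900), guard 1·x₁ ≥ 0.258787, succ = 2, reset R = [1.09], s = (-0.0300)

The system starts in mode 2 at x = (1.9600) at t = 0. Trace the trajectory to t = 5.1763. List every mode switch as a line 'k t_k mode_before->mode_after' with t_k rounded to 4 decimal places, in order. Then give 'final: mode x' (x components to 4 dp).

1 1.4572 2->3
2 2.3604 3->2
3 3.0189 2->3
4 3.9221 3->2
5 4.5806 2->3
final: 3 -0.0806

Mode 2: guard c·x = 0.9383 hit at Δt = 1.4572 (t = 1.4572), x⁻ = (-0.9383) → reset → x⁺ = (-1.0720), jump to mode 3
Mode 3: guard c·x = 0.2588 hit at Δt = 0.9032 (t = 2.3604), x⁻ = (0.2588) → reset → x⁺ = (0.2521), jump to mode 2
Mode 2: guard c·x = 0.9383 hit at Δt = 0.6585 (t = 3.0189), x⁻ = (-0.9383) → reset → x⁺ = (-1.0720), jump to mode 3
Mode 3: guard c·x = 0.2588 hit at Δt = 0.9032 (t = 3.9221), x⁻ = (0.2588) → reset → x⁺ = (0.2521), jump to mode 2
Mode 2: guard c·x = 0.9383 hit at Δt = 0.6585 (t = 4.5806), x⁻ = (-0.9383) → reset → x⁺ = (-1.0720), jump to mode 3
Mode 3: flow for 0.5957 to horizon, guard not reached → x = (-0.0806)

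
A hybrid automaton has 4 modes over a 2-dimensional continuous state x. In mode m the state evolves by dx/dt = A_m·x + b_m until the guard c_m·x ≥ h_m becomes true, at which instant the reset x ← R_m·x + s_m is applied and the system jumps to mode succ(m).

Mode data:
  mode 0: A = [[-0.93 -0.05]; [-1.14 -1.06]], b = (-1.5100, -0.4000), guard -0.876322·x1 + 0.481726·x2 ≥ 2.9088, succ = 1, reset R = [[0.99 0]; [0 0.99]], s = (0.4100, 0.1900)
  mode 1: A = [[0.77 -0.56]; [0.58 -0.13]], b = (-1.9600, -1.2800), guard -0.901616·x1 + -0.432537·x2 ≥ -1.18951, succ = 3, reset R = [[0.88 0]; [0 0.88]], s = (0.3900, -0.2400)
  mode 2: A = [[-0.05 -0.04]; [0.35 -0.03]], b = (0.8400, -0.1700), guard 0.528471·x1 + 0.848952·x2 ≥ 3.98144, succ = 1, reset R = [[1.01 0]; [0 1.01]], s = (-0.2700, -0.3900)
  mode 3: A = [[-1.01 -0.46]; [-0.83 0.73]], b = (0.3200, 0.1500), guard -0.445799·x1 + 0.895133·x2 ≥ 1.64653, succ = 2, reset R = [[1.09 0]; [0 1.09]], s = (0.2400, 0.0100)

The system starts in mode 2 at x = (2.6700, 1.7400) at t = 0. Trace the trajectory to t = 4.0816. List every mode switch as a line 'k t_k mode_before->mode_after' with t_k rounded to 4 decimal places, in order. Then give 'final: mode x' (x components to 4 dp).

1 1.0808 2->1
2 2.6798 1->3
3 3.5213 3->2
final: 2 0.8080 2.0836

Mode 2: guard c·x = 3.9814 hit at Δt = 1.0808 (t = 1.0808), x⁻ = (3.3221, 2.6218) → reset → x⁺ = (3.0854, 2.2580), jump to mode 1
Mode 1: guard c·x = -1.1895 hit at Δt = 1.5990 (t = 2.6798), x⁻ = (0.5303, 1.6447) → reset → x⁺ = (0.8567, 1.2073), jump to mode 3
Mode 3: guard c·x = 1.6465 hit at Δt = 0.8415 (t = 3.5213), x⁻ = (0.1477, 1.9130) → reset → x⁺ = (0.4010, 2.0951), jump to mode 2
Mode 2: flow for 0.5603 to horizon, guard not reached → x = (0.8080, 2.0836)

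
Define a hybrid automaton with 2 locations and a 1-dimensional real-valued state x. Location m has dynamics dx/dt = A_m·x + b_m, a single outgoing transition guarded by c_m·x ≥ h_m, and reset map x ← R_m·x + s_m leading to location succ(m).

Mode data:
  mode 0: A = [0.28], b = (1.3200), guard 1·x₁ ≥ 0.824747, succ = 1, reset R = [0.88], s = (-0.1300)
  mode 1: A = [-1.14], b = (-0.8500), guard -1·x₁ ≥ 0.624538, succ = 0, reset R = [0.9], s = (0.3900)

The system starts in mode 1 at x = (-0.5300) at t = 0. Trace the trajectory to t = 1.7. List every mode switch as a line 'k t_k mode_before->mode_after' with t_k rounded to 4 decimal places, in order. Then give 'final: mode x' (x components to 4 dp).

Mode 1: guard c·x = 0.6245 hit at Δt = 0.5062 (t = 0.5062), x⁻ = (-0.6245) → reset → x⁺ = (-0.1721), jump to mode 0
Mode 0: guard c·x = 0.8247 hit at Δt = 0.7086 (t = 1.2148), x⁻ = (0.8247) → reset → x⁺ = (0.5958), jump to mode 1
Mode 1: flow for 0.4852 to horizon, guard not reached → x = (0.0259)

1 0.5062 1->0
2 1.2148 0->1
final: 1 0.0259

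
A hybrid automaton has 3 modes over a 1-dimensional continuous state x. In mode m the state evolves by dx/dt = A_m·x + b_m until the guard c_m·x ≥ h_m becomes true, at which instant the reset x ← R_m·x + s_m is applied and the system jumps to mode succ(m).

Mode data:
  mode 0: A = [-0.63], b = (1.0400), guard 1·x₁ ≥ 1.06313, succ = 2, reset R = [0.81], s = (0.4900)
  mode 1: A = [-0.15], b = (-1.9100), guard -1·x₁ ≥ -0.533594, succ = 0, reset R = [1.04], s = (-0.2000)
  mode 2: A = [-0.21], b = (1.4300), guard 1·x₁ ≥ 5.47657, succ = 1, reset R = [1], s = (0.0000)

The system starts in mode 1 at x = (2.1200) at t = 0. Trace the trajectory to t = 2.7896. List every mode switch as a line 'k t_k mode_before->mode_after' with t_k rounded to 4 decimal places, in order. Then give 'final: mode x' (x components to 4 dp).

Mode 1: guard c·x = -0.5336 hit at Δt = 0.7530 (t = 0.7530), x⁻ = (0.5336) → reset → x⁺ = (0.3549), jump to mode 0
Mode 0: guard c·x = 1.0631 hit at Δt = 1.2552 (t = 2.0082), x⁻ = (1.0631) → reset → x⁺ = (1.3511), jump to mode 2
Mode 2: flow for 0.7814 to horizon, guard not reached → x = (2.1772)

1 0.7530 1->0
2 2.0082 0->2
final: 2 2.1772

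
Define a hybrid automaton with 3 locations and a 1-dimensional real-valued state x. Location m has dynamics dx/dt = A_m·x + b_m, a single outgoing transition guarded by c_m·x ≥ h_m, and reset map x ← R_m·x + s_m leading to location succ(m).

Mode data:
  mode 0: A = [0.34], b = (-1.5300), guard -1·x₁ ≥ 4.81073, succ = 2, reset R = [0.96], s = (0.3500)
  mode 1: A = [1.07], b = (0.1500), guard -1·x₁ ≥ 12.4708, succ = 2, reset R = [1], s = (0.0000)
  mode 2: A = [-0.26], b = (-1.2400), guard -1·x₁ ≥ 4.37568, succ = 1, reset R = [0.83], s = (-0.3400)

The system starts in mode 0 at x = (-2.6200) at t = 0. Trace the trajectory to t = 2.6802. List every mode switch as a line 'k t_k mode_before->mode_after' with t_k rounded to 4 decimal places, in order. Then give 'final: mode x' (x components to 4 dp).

Mode 0: guard c·x = 4.8107 hit at Δt = 0.7890 (t = 0.7890), x⁻ = (-4.8107) → reset → x⁺ = (-4.2683), jump to mode 2
Mode 2: guard c·x = 4.3757 hit at Δt = 0.9279 (t = 1.7169), x⁻ = (-4.3757) → reset → x⁺ = (-3.9718), jump to mode 1
Mode 1: flow for 0.9633 to horizon, guard not reached → x = (-10.8806)

1 0.7890 0->2
2 1.7169 2->1
final: 1 -10.8806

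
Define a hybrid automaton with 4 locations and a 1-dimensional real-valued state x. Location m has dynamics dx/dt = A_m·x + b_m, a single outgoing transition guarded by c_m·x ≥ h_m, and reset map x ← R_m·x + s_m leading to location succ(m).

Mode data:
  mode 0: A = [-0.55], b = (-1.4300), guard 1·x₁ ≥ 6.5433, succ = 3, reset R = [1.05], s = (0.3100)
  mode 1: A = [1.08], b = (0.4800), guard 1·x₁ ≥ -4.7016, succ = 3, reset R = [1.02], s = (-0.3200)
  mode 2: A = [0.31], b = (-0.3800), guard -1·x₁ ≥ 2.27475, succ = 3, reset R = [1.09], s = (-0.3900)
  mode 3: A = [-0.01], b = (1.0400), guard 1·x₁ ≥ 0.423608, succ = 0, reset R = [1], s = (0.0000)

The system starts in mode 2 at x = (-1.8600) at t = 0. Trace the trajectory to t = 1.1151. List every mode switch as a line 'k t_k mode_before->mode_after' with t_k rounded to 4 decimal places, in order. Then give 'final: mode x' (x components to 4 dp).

Mode 2: guard c·x = 2.2748 hit at Δt = 0.4068 (t = 0.4068), x⁻ = (-2.2747) → reset → x⁺ = (-2.8695), jump to mode 3
Mode 3: flow for 0.7083 to horizon, guard not reached → x = (-2.1152)

1 0.4068 2->3
final: 3 -2.1152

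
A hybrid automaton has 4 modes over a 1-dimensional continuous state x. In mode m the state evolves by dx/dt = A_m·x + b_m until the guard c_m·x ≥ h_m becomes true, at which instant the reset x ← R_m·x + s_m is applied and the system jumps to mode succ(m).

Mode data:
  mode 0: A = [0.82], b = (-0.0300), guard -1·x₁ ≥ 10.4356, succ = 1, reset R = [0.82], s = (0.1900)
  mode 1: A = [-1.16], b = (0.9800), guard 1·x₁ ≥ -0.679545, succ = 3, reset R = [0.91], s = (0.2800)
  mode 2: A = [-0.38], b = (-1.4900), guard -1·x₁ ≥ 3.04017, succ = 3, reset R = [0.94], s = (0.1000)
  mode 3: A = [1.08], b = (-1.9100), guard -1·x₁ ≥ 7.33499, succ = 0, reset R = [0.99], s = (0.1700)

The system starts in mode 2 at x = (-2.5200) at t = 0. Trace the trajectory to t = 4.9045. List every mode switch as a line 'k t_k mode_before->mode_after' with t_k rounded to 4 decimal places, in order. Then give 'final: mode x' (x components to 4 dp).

Mode 2: guard c·x = 3.0402 hit at Δt = 1.2212 (t = 1.2212), x⁻ = (-3.0402) → reset → x⁺ = (-2.7578), jump to mode 3
Mode 3: guard c·x = 7.3350 hit at Δt = 0.6470 (t = 1.8682), x⁻ = (-7.3350) → reset → x⁺ = (-7.0916), jump to mode 0
Mode 0: guard c·x = 10.4356 hit at Δt = 0.4691 (t = 2.3373), x⁻ = (-10.4356) → reset → x⁺ = (-8.3672), jump to mode 1
Mode 1: guard c·x = -0.6795 hit at Δt = 1.5508 (t = 3.8881), x⁻ = (-0.6795) → reset → x⁺ = (-0.3384), jump to mode 3
Mode 3: flow for 1.0164 to horizon, guard not reached → x = (-4.5466)

1 1.2212 2->3
2 1.8682 3->0
3 2.3373 0->1
4 3.8881 1->3
final: 3 -4.5466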